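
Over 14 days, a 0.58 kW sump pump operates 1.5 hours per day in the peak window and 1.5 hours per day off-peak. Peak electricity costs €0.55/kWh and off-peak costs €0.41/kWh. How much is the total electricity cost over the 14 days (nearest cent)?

Peak energy = 0.58 kW × 1.5 h × 14 = 12.18 kWh
Off-peak energy = 0.58 kW × 1.5 h × 14 = 12.18 kWh
Cost = 12.18 × €0.55 + 12.18 × €0.41 = €6.699 + €4.9938 = €11.69

€11.69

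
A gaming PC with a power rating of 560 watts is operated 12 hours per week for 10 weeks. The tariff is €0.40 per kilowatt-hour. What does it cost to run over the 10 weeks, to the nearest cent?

€26.88

Runtime = 12 h/week × 10 weeks = 120 h
Energy = 0.56 kW × 120 h = 67.2 kWh
Cost = 67.2 kWh × €0.40/kWh = €26.88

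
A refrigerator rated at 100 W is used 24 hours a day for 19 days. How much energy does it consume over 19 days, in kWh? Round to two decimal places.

Runtime = 24 h × 19 = 456 h
Energy = 0.1 kW × 456 h = 45.6 kWh

45.60 kWh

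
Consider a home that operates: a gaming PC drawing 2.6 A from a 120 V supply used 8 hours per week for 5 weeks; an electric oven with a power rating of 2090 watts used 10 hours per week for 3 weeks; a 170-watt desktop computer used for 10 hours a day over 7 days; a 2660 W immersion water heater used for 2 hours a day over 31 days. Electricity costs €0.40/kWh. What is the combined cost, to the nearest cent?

€100.80

gaming PC: Power = 2.6 A × 120 V = 312 W = 0.312 kW
gaming PC: Runtime = 8 h/week × 5 weeks = 40 h
gaming PC: 0.312 kW × 40 h = 12.48 kWh
electric oven: Runtime = 10 h/week × 3 weeks = 30 h
electric oven: 2.09 kW × 30 h = 62.7 kWh
desktop computer: Runtime = 10 h/day × 7 days = 70 h
desktop computer: 0.17 kW × 70 h = 11.9 kWh
immersion water heater: Runtime = 2 h/day × 31 days = 62 h
immersion water heater: 2.66 kW × 62 h = 164.92 kWh
Total energy = 252 kWh
Cost = 252 × €0.40 = €100.80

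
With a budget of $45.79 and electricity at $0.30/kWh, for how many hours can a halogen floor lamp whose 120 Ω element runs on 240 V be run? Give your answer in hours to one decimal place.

318.0 h

Power = V²/R = 240²/120 = 480 W = 0.48 kW
Energy available = $45.79 ÷ $0.30/kWh = 152.6333 kWh
Hours = 152.6333 kWh ÷ 0.48 kW = 318.0 h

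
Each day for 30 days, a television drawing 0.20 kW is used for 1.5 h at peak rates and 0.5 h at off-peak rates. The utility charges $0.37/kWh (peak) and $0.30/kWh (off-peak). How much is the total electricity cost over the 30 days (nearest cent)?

$4.23

Peak energy = 0.2 kW × 1.5 h × 30 = 9 kWh
Off-peak energy = 0.2 kW × 0.5 h × 30 = 3 kWh
Cost = 9 × $0.37 + 3 × $0.30 = $3.33 + $0.9 = $4.23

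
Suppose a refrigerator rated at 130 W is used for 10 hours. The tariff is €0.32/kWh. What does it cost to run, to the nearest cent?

€0.42

Energy = 0.13 kW × 10 h = 1.3 kWh
Cost = 1.3 kWh × €0.32/kWh = €0.42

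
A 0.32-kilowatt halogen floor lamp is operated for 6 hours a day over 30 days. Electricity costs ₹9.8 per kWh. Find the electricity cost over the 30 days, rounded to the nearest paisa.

Runtime = 6 h/day × 30 days = 180 h
Energy = 0.32 kW × 180 h = 57.6 kWh
Cost = 57.6 kWh × ₹9.8/kWh = ₹564.48

₹564.48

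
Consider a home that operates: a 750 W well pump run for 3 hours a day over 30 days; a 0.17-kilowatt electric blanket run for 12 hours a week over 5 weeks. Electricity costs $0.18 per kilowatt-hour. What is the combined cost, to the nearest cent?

well pump: Runtime = 3 h/day × 30 days = 90 h
well pump: 0.75 kW × 90 h = 67.5 kWh
electric blanket: Runtime = 12 h/week × 5 weeks = 60 h
electric blanket: 0.17 kW × 60 h = 10.2 kWh
Total energy = 77.7 kWh
Cost = 77.7 × $0.18 = $13.99

$13.99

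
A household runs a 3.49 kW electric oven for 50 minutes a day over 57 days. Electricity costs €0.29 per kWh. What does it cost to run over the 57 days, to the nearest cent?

Runtime = 50 min × 57 = 2850 min = 47.5 h
Energy = 3.49 kW × 47.5 h = 165.775 kWh
Cost = 165.775 kWh × €0.29/kWh = €48.07

€48.07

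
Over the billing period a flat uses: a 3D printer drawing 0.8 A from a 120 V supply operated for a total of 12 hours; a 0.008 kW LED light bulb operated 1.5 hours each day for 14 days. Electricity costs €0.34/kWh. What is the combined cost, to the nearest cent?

€0.45

3D printer: Power = 0.8 A × 120 V = 96 W = 0.096 kW
3D printer: 0.096 kW × 12 h = 1.152 kWh
LED light bulb: Runtime = 1.5 h/day × 14 days = 21 h
LED light bulb: 0.008 kW × 21 h = 0.168 kWh
Total energy = 1.32 kWh
Cost = 1.32 × €0.34 = €0.45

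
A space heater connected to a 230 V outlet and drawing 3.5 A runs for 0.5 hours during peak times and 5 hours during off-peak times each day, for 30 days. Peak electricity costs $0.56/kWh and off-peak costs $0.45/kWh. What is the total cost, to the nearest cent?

$61.10

Power = 3.5 A × 230 V = 805 W = 0.805 kW
Peak energy = 0.805 kW × 0.5 h × 30 = 12.075 kWh
Off-peak energy = 0.805 kW × 5 h × 30 = 120.75 kWh
Cost = 12.075 × $0.56 + 120.75 × $0.45 = $6.762 + $54.3375 = $61.10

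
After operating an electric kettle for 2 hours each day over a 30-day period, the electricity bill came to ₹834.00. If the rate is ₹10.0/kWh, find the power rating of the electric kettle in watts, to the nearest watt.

1390 W

Energy = ₹834.00 ÷ ₹10.0/kWh = 83.4 kWh
Runtime = 2 h/day × 30 days = 60 h
Power = 83.4 kWh ÷ 60 h = 1.39 kW = 1390 W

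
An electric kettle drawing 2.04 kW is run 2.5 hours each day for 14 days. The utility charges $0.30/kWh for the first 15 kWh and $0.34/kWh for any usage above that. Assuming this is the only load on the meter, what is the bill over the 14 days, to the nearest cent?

Runtime = 2.5 h/day × 14 days = 35 h
Energy = 2.04 kW × 35 h = 71.4 kWh
Tier 1 (0–15 kWh): 15 × $0.30 = $4.5
Above 15 kWh: 56.4 × $0.34 = $19.176
Bill = $23.68

$23.68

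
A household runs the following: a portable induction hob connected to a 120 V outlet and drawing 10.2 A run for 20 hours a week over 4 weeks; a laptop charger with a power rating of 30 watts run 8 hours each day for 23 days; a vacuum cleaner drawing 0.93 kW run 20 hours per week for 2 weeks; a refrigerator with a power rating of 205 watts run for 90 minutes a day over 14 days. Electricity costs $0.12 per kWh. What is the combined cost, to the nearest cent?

$17.39

portable induction hob: Power = 10.2 A × 120 V = 1224 W = 1.224 kW
portable induction hob: Runtime = 20 h/week × 4 weeks = 80 h
portable induction hob: 1.224 kW × 80 h = 97.92 kWh
laptop charger: Runtime = 8 h/day × 23 days = 184 h
laptop charger: 0.03 kW × 184 h = 5.52 kWh
vacuum cleaner: Runtime = 20 h/week × 2 weeks = 40 h
vacuum cleaner: 0.93 kW × 40 h = 37.2 kWh
refrigerator: Runtime = 90 min × 14 = 1260 min = 21 h
refrigerator: 0.205 kW × 21 h = 4.305 kWh
Total energy = 144.945 kWh
Cost = 144.945 × $0.12 = $17.39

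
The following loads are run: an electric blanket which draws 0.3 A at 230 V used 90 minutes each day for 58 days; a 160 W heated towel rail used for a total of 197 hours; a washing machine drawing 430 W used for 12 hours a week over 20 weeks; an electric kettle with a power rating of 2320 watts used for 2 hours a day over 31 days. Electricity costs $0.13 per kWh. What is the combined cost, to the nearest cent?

$36.99

electric blanket: Power = 0.3 A × 230 V = 69 W = 0.069 kW
electric blanket: Runtime = 90 min × 58 = 5220 min = 87 h
electric blanket: 0.069 kW × 87 h = 6.003 kWh
heated towel rail: 0.16 kW × 197 h = 31.52 kWh
washing machine: Runtime = 12 h/week × 20 weeks = 240 h
washing machine: 0.43 kW × 240 h = 103.2 kWh
electric kettle: Runtime = 2 h/day × 31 days = 62 h
electric kettle: 2.32 kW × 62 h = 143.84 kWh
Total energy = 284.563 kWh
Cost = 284.563 × $0.13 = $36.99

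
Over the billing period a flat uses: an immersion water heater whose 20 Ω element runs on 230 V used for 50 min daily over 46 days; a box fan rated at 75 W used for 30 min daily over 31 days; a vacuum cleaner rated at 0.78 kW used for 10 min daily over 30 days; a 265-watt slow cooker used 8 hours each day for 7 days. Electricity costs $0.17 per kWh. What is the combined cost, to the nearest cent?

immersion water heater: Power = V²/R = 230²/20 = 2645 W = 2.645 kW
immersion water heater: Runtime = 50 min × 46 = 2300 min = 38.333333… h
immersion water heater: 2.645 kW × 38.333333… h = 101.391666… kWh
box fan: Runtime = 30 min × 31 = 930 min = 15.5 h
box fan: 0.075 kW × 15.5 h = 1.1625 kWh
vacuum cleaner: Runtime = 10 min × 30 = 300 min = 5 h
vacuum cleaner: 0.78 kW × 5 h = 3.9 kWh
slow cooker: Runtime = 8 h/day × 7 days = 56 h
slow cooker: 0.265 kW × 56 h = 14.84 kWh
Total energy = 121.294166… kWh
Cost = 121.294166… × $0.17 = $20.62

$20.62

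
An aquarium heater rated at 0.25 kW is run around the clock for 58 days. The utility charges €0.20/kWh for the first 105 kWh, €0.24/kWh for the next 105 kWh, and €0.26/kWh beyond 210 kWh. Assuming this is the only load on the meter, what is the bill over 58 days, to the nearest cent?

€82.08

Runtime = 24 h × 58 = 1392 h
Energy = 0.25 kW × 1392 h = 348 kWh
Tier 1 (0–105 kWh): 105 × €0.20 = €21
Tier 2 (105–210 kWh): 105 × €0.24 = €25.2
Above 210 kWh: 138 × €0.26 = €35.88
Bill = €82.08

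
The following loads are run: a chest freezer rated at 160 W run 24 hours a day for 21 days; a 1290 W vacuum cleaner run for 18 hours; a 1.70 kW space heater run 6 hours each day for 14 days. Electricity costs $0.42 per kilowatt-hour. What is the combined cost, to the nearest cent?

chest freezer: Runtime = 24 h × 21 = 504 h
chest freezer: 0.16 kW × 504 h = 80.64 kWh
vacuum cleaner: 1.29 kW × 18 h = 23.22 kWh
space heater: Runtime = 6 h/day × 14 days = 84 h
space heater: 1.7 kW × 84 h = 142.8 kWh
Total energy = 246.66 kWh
Cost = 246.66 × $0.42 = $103.60

$103.60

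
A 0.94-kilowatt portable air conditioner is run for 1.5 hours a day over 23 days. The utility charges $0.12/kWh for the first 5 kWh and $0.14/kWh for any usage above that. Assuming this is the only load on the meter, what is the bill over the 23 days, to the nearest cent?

Runtime = 1.5 h/day × 23 days = 34.5 h
Energy = 0.94 kW × 34.5 h = 32.43 kWh
Tier 1 (0–5 kWh): 5 × $0.12 = $0.6
Above 5 kWh: 27.43 × $0.14 = $3.8402
Bill = $4.44

$4.44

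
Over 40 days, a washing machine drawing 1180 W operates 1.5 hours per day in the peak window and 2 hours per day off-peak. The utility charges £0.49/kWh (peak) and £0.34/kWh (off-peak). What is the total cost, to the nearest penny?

Peak energy = 1.18 kW × 1.5 h × 40 = 70.8 kWh
Off-peak energy = 1.18 kW × 2 h × 40 = 94.4 kWh
Cost = 70.8 × £0.49 + 94.4 × £0.34 = £34.692 + £32.096 = £66.79

£66.79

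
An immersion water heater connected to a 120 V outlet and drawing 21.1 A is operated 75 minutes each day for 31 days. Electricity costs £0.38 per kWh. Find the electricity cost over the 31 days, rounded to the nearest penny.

Power = 21.1 A × 120 V = 2532 W = 2.532 kW
Runtime = 75 min × 31 = 2325 min = 38.75 h
Energy = 2.532 kW × 38.75 h = 98.115 kWh
Cost = 98.115 kWh × £0.38/kWh = £37.28

£37.28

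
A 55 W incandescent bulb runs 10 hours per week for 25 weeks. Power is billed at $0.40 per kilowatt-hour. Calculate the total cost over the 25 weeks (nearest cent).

$5.50

Runtime = 10 h/week × 25 weeks = 250 h
Energy = 0.055 kW × 250 h = 13.75 kWh
Cost = 13.75 kWh × $0.40/kWh = $5.50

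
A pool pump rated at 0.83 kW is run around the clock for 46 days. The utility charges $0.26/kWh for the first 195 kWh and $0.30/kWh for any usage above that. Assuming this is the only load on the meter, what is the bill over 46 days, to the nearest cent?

Runtime = 24 h × 46 = 1104 h
Energy = 0.83 kW × 1104 h = 916.32 kWh
Tier 1 (0–195 kWh): 195 × $0.26 = $50.7
Above 195 kWh: 721.32 × $0.30 = $216.396
Bill = $267.10

$267.10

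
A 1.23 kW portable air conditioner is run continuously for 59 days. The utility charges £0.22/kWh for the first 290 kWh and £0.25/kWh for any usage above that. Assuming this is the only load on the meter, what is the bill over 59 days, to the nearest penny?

£426.72

Runtime = 24 h × 59 = 1416 h
Energy = 1.23 kW × 1416 h = 1741.68 kWh
Tier 1 (0–290 kWh): 290 × £0.22 = £63.8
Above 290 kWh: 1451.68 × £0.25 = £362.92
Bill = £426.72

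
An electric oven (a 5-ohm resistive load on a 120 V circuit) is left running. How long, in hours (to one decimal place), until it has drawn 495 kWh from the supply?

171.9 h

Power = V²/R = 120²/5 = 2880 W = 2.88 kW
Hours = 495 kWh ÷ 2.88 kW = 171.9 h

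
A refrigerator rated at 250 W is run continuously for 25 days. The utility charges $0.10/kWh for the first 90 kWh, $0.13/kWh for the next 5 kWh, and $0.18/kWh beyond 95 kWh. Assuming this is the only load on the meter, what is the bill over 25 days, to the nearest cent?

Runtime = 24 h × 25 = 600 h
Energy = 0.25 kW × 600 h = 150 kWh
Tier 1 (0–90 kWh): 90 × $0.10 = $9
Tier 2 (90–95 kWh): 5 × $0.13 = $0.65
Above 95 kWh: 55 × $0.18 = $9.9
Bill = $19.55

$19.55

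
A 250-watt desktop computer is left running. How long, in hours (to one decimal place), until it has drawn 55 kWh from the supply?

Hours = 55 kWh ÷ 0.25 kW = 220.0 h

220.0 h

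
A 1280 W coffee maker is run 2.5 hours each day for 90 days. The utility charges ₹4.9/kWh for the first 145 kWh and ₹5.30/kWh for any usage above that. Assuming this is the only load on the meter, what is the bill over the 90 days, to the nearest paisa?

₹1468.40

Runtime = 2.5 h/day × 90 days = 225 h
Energy = 1.28 kW × 225 h = 288 kWh
Tier 1 (0–145 kWh): 145 × ₹4.9 = ₹710.5
Above 145 kWh: 143 × ₹5.30 = ₹757.9
Bill = ₹1468.40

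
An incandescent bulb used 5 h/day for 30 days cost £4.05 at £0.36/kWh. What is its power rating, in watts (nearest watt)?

75 W

Energy = £4.05 ÷ £0.36/kWh = 11.25 kWh
Runtime = 5 h/day × 30 days = 150 h
Power = 11.25 kWh ÷ 150 h = 0.075 kW = 75 W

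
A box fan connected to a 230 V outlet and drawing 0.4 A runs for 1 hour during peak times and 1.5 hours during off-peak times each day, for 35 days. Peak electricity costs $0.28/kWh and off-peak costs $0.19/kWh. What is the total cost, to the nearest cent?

Power = 0.4 A × 230 V = 92 W = 0.092 kW
Peak energy = 0.092 kW × 1 h × 35 = 3.22 kWh
Off-peak energy = 0.092 kW × 1.5 h × 35 = 4.83 kWh
Cost = 3.22 × $0.28 + 4.83 × $0.19 = $0.9016 + $0.9177 = $1.82

$1.82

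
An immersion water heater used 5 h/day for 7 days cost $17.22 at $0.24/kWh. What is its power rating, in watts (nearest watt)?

2050 W

Energy = $17.22 ÷ $0.24/kWh = 71.75 kWh
Runtime = 5 h/day × 7 days = 35 h
Power = 71.75 kWh ÷ 35 h = 2.05 kW = 2050 W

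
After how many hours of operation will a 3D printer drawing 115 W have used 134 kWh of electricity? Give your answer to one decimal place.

Hours = 134 kWh ÷ 0.115 kW = 1165.2 h

1165.2 h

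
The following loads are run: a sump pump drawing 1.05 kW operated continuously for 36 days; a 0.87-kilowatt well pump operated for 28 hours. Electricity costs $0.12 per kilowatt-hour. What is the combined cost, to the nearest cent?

$111.79

sump pump: Runtime = 24 h × 36 = 864 h
sump pump: 1.05 kW × 864 h = 907.2 kWh
well pump: 0.87 kW × 28 h = 24.36 kWh
Total energy = 931.56 kWh
Cost = 931.56 × $0.12 = $111.79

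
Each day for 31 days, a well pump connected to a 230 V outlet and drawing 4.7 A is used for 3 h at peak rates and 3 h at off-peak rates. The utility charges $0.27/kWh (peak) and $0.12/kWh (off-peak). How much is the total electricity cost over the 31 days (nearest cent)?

$39.21

Power = 4.7 A × 230 V = 1081 W = 1.081 kW
Peak energy = 1.081 kW × 3 h × 31 = 100.533 kWh
Off-peak energy = 1.081 kW × 3 h × 31 = 100.533 kWh
Cost = 100.533 × $0.27 + 100.533 × $0.12 = $27.14391 + $12.06396 = $39.21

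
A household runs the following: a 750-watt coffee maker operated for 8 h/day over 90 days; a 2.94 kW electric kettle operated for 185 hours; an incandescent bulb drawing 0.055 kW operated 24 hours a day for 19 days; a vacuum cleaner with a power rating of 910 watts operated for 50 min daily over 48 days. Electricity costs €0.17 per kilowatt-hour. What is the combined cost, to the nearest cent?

€194.71

coffee maker: Runtime = 8 h/day × 90 days = 720 h
coffee maker: 0.75 kW × 720 h = 540 kWh
electric kettle: 2.94 kW × 185 h = 543.9 kWh
incandescent bulb: Runtime = 24 h × 19 = 456 h
incandescent bulb: 0.055 kW × 456 h = 25.08 kWh
vacuum cleaner: Runtime = 50 min × 48 = 2400 min = 40 h
vacuum cleaner: 0.91 kW × 40 h = 36.4 kWh
Total energy = 1145.38 kWh
Cost = 1145.38 × €0.17 = €194.71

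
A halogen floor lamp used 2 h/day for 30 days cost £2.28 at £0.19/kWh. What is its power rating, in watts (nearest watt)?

Energy = £2.28 ÷ £0.19/kWh = 12 kWh
Runtime = 2 h/day × 30 days = 60 h
Power = 12 kWh ÷ 60 h = 0.2 kW = 200 W

200 W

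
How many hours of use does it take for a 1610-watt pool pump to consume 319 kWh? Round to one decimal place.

Hours = 319 kWh ÷ 1.61 kW = 198.1 h

198.1 h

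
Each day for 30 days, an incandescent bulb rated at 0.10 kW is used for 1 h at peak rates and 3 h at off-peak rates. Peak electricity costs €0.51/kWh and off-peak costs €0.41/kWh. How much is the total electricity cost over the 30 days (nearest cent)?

Peak energy = 0.1 kW × 1 h × 30 = 3 kWh
Off-peak energy = 0.1 kW × 3 h × 30 = 9 kWh
Cost = 3 × €0.51 + 9 × €0.41 = €1.53 + €3.69 = €5.22

€5.22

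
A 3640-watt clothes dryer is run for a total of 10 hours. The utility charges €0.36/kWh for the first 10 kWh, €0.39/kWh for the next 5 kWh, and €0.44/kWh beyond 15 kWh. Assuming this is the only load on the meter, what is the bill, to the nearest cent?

€14.97

Energy = 3.64 kW × 10 h = 36.4 kWh
Tier 1 (0–10 kWh): 10 × €0.36 = €3.6
Tier 2 (10–15 kWh): 5 × €0.39 = €1.95
Above 15 kWh: 21.4 × €0.44 = €9.416
Bill = €14.97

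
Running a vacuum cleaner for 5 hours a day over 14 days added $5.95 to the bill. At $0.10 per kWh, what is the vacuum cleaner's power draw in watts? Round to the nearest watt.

Energy = $5.95 ÷ $0.10/kWh = 59.5 kWh
Runtime = 5 h/day × 14 days = 70 h
Power = 59.5 kWh ÷ 70 h = 0.85 kW = 850 W

850 W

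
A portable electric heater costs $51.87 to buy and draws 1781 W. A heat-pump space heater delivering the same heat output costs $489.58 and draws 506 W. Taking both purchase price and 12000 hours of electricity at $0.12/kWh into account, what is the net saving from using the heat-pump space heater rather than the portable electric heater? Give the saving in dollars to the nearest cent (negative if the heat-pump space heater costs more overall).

$1398.29

portable electric heater: $51.87 + (1781/1000) kW × 12000 h × $0.12 = $51.87 + $2564.64 = $2616.51
heat-pump space heater: $489.58 + (506/1000) kW × 12000 h × $0.12 = $489.58 + $728.64 = $1218.22
Saving = $2616.51 − $1218.22 = $1398.29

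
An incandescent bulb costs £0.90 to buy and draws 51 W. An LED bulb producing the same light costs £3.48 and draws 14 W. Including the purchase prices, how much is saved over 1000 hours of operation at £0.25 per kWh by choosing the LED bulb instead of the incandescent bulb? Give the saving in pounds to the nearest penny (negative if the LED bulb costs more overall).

£6.67

incandescent bulb: £0.90 + (51/1000) kW × 1000 h × £0.25 = £0.90 + £12.75 = £13.65
LED bulb: £3.48 + (14/1000) kW × 1000 h × £0.25 = £3.48 + £3.5 = £6.98
Saving = £13.65 − £6.98 = £6.67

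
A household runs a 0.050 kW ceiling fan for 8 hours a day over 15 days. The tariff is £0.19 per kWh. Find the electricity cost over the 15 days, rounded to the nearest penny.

£1.14

Runtime = 8 h/day × 15 days = 120 h
Energy = 0.05 kW × 120 h = 6 kWh
Cost = 6 kWh × £0.19/kWh = £1.14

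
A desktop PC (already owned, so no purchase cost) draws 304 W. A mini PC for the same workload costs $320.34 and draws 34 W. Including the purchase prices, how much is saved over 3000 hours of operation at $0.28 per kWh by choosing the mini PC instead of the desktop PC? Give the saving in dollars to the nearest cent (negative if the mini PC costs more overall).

desktop PC: $0.00 + (304/1000) kW × 3000 h × $0.28 = $0.00 + $255.36 = $255.36
mini PC: $320.34 + (34/1000) kW × 3000 h × $0.28 = $320.34 + $28.56 = $348.9
Saving = $255.36 − $348.9 = −$93.54

-$93.54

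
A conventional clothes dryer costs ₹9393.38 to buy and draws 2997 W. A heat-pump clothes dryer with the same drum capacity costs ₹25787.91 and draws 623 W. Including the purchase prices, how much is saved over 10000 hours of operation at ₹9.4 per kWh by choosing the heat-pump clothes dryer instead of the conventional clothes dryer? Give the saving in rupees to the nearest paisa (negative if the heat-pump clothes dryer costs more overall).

₹206761.47

conventional clothes dryer: ₹9393.38 + (2997/1000) kW × 10000 h × ₹9.4 = ₹9393.38 + ₹281718 = ₹291111.38
heat-pump clothes dryer: ₹25787.91 + (623/1000) kW × 10000 h × ₹9.4 = ₹25787.91 + ₹58562 = ₹84349.91
Saving = ₹291111.38 − ₹84349.91 = ₹206761.47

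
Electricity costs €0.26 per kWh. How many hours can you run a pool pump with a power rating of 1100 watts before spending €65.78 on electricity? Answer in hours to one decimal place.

230.0 h

Energy available = €65.78 ÷ €0.26/kWh = 253 kWh
Hours = 253 kWh ÷ 1.1 kW = 230.0 h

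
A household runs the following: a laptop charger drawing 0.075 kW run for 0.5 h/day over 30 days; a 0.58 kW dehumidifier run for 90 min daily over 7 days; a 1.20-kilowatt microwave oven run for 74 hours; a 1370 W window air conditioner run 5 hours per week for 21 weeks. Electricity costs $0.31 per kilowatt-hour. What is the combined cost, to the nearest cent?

laptop charger: Runtime = 0.5 h/day × 30 days = 15 h
laptop charger: 0.075 kW × 15 h = 1.125 kWh
dehumidifier: Runtime = 90 min × 7 = 630 min = 10.5 h
dehumidifier: 0.58 kW × 10.5 h = 6.09 kWh
microwave oven: 1.2 kW × 74 h = 88.8 kWh
window air conditioner: Runtime = 5 h/week × 21 weeks = 105 h
window air conditioner: 1.37 kW × 105 h = 143.85 kWh
Total energy = 239.865 kWh
Cost = 239.865 × $0.31 = $74.36

$74.36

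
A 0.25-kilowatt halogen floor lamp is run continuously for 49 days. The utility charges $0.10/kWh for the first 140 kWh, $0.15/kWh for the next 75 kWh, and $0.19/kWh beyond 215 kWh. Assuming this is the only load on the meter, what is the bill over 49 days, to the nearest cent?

Runtime = 24 h × 49 = 1176 h
Energy = 0.25 kW × 1176 h = 294 kWh
Tier 1 (0–140 kWh): 140 × $0.10 = $14
Tier 2 (140–215 kWh): 75 × $0.15 = $11.25
Above 215 kWh: 79 × $0.19 = $15.01
Bill = $40.26

$40.26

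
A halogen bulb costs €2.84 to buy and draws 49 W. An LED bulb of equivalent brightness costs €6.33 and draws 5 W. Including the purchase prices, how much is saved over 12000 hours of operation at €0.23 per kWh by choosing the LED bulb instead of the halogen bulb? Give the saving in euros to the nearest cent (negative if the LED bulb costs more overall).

€117.95

halogen bulb: €2.84 + (49/1000) kW × 12000 h × €0.23 = €2.84 + €135.24 = €138.08
LED bulb: €6.33 + (5/1000) kW × 12000 h × €0.23 = €6.33 + €13.8 = €20.13
Saving = €138.08 − €20.13 = €117.95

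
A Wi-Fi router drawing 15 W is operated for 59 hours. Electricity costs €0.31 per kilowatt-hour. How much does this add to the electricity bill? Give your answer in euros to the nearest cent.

€0.27

Energy = 0.015 kW × 59 h = 0.885 kWh
Cost = 0.885 kWh × €0.31/kWh = €0.27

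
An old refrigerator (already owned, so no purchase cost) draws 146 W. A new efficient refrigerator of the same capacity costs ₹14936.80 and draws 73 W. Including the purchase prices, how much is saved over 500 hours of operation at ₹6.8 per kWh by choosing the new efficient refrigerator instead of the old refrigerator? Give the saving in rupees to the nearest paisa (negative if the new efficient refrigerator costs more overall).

-₹14688.60

old refrigerator: ₹0.00 + (146/1000) kW × 500 h × ₹6.8 = ₹0.00 + ₹496.4 = ₹496.4
new efficient refrigerator: ₹14936.80 + (73/1000) kW × 500 h × ₹6.8 = ₹14936.80 + ₹248.2 = ₹15185
Saving = ₹496.4 − ₹15185 = −₹14688.6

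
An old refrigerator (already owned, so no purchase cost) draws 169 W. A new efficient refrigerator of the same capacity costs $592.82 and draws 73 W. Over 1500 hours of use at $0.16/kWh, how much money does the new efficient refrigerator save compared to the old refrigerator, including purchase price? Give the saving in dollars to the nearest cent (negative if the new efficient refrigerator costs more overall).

old refrigerator: $0.00 + (169/1000) kW × 1500 h × $0.16 = $0.00 + $40.56 = $40.56
new efficient refrigerator: $592.82 + (73/1000) kW × 1500 h × $0.16 = $592.82 + $17.52 = $610.34
Saving = $40.56 − $610.34 = −$569.78

-$569.78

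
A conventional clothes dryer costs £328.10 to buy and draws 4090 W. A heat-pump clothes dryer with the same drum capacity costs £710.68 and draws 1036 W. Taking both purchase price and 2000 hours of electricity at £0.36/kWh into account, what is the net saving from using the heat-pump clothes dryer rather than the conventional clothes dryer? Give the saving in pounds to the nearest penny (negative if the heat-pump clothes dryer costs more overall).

£1816.30

conventional clothes dryer: £328.10 + (4090/1000) kW × 2000 h × £0.36 = £328.10 + £2944.8 = £3272.9
heat-pump clothes dryer: £710.68 + (1036/1000) kW × 2000 h × £0.36 = £710.68 + £745.92 = £1456.6
Saving = £3272.9 − £1456.6 = £1816.3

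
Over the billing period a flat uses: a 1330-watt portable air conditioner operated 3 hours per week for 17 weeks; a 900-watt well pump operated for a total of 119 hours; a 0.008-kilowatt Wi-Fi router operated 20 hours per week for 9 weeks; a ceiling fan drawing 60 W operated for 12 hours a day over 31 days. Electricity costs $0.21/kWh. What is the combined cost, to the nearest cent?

$41.72

portable air conditioner: Runtime = 3 h/week × 17 weeks = 51 h
portable air conditioner: 1.33 kW × 51 h = 67.83 kWh
well pump: 0.9 kW × 119 h = 107.1 kWh
Wi-Fi router: Runtime = 20 h/week × 9 weeks = 180 h
Wi-Fi router: 0.008 kW × 180 h = 1.44 kWh
ceiling fan: Runtime = 12 h/day × 31 days = 372 h
ceiling fan: 0.06 kW × 372 h = 22.32 kWh
Total energy = 198.69 kWh
Cost = 198.69 × $0.21 = $41.72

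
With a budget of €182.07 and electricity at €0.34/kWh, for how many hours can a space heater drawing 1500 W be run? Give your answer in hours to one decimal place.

Energy available = €182.07 ÷ €0.34/kWh = 535.5 kWh
Hours = 535.5 kWh ÷ 1.5 kW = 357.0 h

357.0 h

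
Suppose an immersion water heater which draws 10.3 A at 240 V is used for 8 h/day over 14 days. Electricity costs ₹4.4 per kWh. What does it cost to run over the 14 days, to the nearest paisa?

Power = 10.3 A × 240 V = 2472 W = 2.472 kW
Runtime = 8 h/day × 14 days = 112 h
Energy = 2.472 kW × 112 h = 276.864 kWh
Cost = 276.864 kWh × ₹4.4/kWh = ₹1218.20

₹1218.20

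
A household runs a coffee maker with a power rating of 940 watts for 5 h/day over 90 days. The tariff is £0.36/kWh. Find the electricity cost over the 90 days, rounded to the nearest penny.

£152.28

Runtime = 5 h/day × 90 days = 450 h
Energy = 0.94 kW × 450 h = 423 kWh
Cost = 423 kWh × £0.36/kWh = £152.28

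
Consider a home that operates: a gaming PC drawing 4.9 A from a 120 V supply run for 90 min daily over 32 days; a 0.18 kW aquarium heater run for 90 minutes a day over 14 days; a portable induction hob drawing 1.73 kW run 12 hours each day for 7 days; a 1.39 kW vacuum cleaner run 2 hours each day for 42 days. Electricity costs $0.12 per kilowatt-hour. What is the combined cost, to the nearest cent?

$35.29

gaming PC: Power = 4.9 A × 120 V = 588 W = 0.588 kW
gaming PC: Runtime = 90 min × 32 = 2880 min = 48 h
gaming PC: 0.588 kW × 48 h = 28.224 kWh
aquarium heater: Runtime = 90 min × 14 = 1260 min = 21 h
aquarium heater: 0.18 kW × 21 h = 3.78 kWh
portable induction hob: Runtime = 12 h/day × 7 days = 84 h
portable induction hob: 1.73 kW × 84 h = 145.32 kWh
vacuum cleaner: Runtime = 2 h/day × 42 days = 84 h
vacuum cleaner: 1.39 kW × 84 h = 116.76 kWh
Total energy = 294.084 kWh
Cost = 294.084 × $0.12 = $35.29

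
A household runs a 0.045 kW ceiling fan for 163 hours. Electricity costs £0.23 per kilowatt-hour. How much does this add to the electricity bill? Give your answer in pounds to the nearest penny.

Energy = 0.045 kW × 163 h = 7.335 kWh
Cost = 7.335 kWh × £0.23/kWh = £1.69

£1.69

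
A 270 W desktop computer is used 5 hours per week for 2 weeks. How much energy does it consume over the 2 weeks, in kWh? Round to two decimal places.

Runtime = 5 h/week × 2 weeks = 10 h
Energy = 0.27 kW × 10 h = 2.7 kWh

2.70 kWh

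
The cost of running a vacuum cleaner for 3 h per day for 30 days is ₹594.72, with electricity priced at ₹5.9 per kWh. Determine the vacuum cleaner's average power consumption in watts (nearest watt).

Energy = ₹594.72 ÷ ₹5.9/kWh = 100.8 kWh
Runtime = 3 h/day × 30 days = 90 h
Power = 100.8 kWh ÷ 90 h = 1.12 kW = 1120 W

1120 W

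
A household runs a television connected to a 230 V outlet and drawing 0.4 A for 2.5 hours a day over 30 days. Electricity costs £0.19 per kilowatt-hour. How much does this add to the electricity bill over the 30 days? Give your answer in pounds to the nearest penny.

Power = 0.4 A × 230 V = 92 W = 0.092 kW
Runtime = 2.5 h/day × 30 days = 75 h
Energy = 0.092 kW × 75 h = 6.9 kWh
Cost = 6.9 kWh × £0.19/kWh = £1.31

£1.31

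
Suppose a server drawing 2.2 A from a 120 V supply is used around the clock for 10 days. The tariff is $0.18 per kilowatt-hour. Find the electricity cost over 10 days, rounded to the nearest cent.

$11.40

Power = 2.2 A × 120 V = 264 W = 0.264 kW
Runtime = 24 h × 10 = 240 h
Energy = 0.264 kW × 240 h = 63.36 kWh
Cost = 63.36 kWh × $0.18/kWh = $11.40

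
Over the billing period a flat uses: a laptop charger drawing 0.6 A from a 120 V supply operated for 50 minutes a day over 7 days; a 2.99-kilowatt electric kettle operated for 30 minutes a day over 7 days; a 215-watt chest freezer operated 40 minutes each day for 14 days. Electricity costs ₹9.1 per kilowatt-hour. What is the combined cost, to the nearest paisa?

₹117.31

laptop charger: Power = 0.6 A × 120 V = 72 W = 0.072 kW
laptop charger: Runtime = 50 min × 7 = 350 min = 5.833333… h
laptop charger: 0.072 kW × 5.833333… h = 0.42 kWh
electric kettle: Runtime = 30 min × 7 = 210 min = 3.5 h
electric kettle: 2.99 kW × 3.5 h = 10.465 kWh
chest freezer: Runtime = 40 min × 14 = 560 min = 9.333333… h
chest freezer: 0.215 kW × 9.333333… h = 2.006666… kWh
Total energy = 12.891666… kWh
Cost = 12.891666… × ₹9.1 = ₹117.31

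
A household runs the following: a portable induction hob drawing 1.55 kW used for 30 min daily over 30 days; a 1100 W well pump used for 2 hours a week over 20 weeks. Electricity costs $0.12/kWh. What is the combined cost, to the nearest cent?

portable induction hob: Runtime = 30 min × 30 = 900 min = 15 h
portable induction hob: 1.55 kW × 15 h = 23.25 kWh
well pump: Runtime = 2 h/week × 20 weeks = 40 h
well pump: 1.1 kW × 40 h = 44 kWh
Total energy = 67.25 kWh
Cost = 67.25 × $0.12 = $8.07

$8.07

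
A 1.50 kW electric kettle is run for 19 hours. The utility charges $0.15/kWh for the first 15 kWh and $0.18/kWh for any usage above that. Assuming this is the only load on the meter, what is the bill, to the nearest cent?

Energy = 1.5 kW × 19 h = 28.5 kWh
Tier 1 (0–15 kWh): 15 × $0.15 = $2.25
Above 15 kWh: 13.5 × $0.18 = $2.43
Bill = $4.68

$4.68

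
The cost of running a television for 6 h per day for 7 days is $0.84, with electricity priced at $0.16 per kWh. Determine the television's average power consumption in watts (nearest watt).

125 W

Energy = $0.84 ÷ $0.16/kWh = 5.25 kWh
Runtime = 6 h/day × 7 days = 42 h
Power = 5.25 kWh ÷ 42 h = 0.125 kW = 125 W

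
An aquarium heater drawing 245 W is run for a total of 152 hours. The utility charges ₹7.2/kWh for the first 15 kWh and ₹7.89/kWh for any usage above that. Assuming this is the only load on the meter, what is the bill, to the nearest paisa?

Energy = 0.245 kW × 152 h = 37.24 kWh
Tier 1 (0–15 kWh): 15 × ₹7.2 = ₹108
Above 15 kWh: 22.24 × ₹7.89 = ₹175.4736
Bill = ₹283.47

₹283.47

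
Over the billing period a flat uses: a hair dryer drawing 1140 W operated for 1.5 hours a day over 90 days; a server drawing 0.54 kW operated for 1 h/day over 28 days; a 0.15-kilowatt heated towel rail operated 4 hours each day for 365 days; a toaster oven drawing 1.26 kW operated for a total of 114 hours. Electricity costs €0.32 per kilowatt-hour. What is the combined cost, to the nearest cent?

€170.13

hair dryer: Runtime = 1.5 h/day × 90 days = 135 h
hair dryer: 1.14 kW × 135 h = 153.9 kWh
server: Runtime = 1 h/day × 28 days = 28 h
server: 0.54 kW × 28 h = 15.12 kWh
heated towel rail: Runtime = 4 h/day × 365 days = 1460 h
heated towel rail: 0.15 kW × 1460 h = 219 kWh
toaster oven: 1.26 kW × 114 h = 143.64 kWh
Total energy = 531.66 kWh
Cost = 531.66 × €0.32 = €170.13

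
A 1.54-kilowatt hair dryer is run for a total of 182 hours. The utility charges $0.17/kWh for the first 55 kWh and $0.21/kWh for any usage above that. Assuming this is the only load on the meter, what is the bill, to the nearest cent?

Energy = 1.54 kW × 182 h = 280.28 kWh
Tier 1 (0–55 kWh): 55 × $0.17 = $9.35
Above 55 kWh: 225.28 × $0.21 = $47.3088
Bill = $56.66

$56.66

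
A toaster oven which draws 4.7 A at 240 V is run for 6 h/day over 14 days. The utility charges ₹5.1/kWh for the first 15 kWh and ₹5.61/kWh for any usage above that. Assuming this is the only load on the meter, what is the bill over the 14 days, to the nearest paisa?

Power = 4.7 A × 240 V = 1128 W = 1.128 kW
Runtime = 6 h/day × 14 days = 84 h
Energy = 1.128 kW × 84 h = 94.752 kWh
Tier 1 (0–15 kWh): 15 × ₹5.1 = ₹76.5
Above 15 kWh: 79.752 × ₹5.61 = ₹447.40872
Bill = ₹523.91

₹523.91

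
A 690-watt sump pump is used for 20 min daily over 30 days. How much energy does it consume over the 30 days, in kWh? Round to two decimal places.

6.90 kWh

Runtime = 20 min × 30 = 600 min = 10 h
Energy = 0.69 kW × 10 h = 6.9 kWh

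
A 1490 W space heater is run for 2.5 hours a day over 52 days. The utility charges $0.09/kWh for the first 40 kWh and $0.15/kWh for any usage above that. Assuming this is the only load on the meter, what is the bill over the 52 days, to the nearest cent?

Runtime = 2.5 h/day × 52 days = 130 h
Energy = 1.49 kW × 130 h = 193.7 kWh
Tier 1 (0–40 kWh): 40 × $0.09 = $3.6
Above 40 kWh: 153.7 × $0.15 = $23.055
Bill = $26.66

$26.66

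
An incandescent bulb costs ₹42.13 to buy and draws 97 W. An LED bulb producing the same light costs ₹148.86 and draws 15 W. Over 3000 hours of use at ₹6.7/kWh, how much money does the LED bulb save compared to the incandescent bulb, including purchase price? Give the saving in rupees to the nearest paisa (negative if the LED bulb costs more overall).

incandescent bulb: ₹42.13 + (97/1000) kW × 3000 h × ₹6.7 = ₹42.13 + ₹1949.7 = ₹1991.83
LED bulb: ₹148.86 + (15/1000) kW × 3000 h × ₹6.7 = ₹148.86 + ₹301.5 = ₹450.36
Saving = ₹1991.83 − ₹450.36 = ₹1541.47

₹1541.47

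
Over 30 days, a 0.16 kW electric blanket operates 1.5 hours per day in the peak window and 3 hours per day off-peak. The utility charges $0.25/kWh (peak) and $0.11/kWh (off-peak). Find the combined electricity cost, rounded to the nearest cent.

$3.38

Peak energy = 0.16 kW × 1.5 h × 30 = 7.2 kWh
Off-peak energy = 0.16 kW × 3 h × 30 = 14.4 kWh
Cost = 7.2 × $0.25 + 14.4 × $0.11 = $1.8 + $1.584 = $3.38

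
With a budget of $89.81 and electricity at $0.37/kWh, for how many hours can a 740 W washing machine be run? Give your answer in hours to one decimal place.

Energy available = $89.81 ÷ $0.37/kWh = 242.7297 kWh
Hours = 242.7297 kWh ÷ 0.74 kW = 328.0 h

328.0 h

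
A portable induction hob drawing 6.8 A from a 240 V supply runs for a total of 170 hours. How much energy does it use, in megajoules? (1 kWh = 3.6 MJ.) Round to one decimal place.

998.8 MJ

Power = 6.8 A × 240 V = 1632 W = 1.632 kW
Energy = 1.632 kW × 170 h = 277.44 kWh
= 277.44 × 3.6 MJ = 998.8 MJ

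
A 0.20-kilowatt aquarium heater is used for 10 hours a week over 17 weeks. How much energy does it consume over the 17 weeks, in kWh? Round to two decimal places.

Runtime = 10 h/week × 17 weeks = 170 h
Energy = 0.2 kW × 170 h = 34 kWh

34.00 kWh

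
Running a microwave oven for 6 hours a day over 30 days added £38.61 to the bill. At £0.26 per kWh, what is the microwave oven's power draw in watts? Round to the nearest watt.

825 W

Energy = £38.61 ÷ £0.26/kWh = 148.5 kWh
Runtime = 6 h/day × 30 days = 180 h
Power = 148.5 kWh ÷ 180 h = 0.825 kW = 825 W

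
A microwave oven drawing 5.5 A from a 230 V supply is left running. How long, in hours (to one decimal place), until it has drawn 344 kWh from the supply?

Power = 5.5 A × 230 V = 1265 W = 1.265 kW
Hours = 344 kWh ÷ 1.265 kW = 271.9 h

271.9 h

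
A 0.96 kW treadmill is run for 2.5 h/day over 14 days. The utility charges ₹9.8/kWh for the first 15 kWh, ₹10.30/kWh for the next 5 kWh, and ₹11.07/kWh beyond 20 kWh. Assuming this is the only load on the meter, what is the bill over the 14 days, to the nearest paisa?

₹349.05

Runtime = 2.5 h/day × 14 days = 35 h
Energy = 0.96 kW × 35 h = 33.6 kWh
Tier 1 (0–15 kWh): 15 × ₹9.8 = ₹147
Tier 2 (15–20 kWh): 5 × ₹10.30 = ₹51.5
Above 20 kWh: 13.6 × ₹11.07 = ₹150.552
Bill = ₹349.05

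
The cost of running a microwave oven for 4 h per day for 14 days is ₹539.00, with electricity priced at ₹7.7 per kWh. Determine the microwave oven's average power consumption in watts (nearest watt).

1250 W

Energy = ₹539.00 ÷ ₹7.7/kWh = 70 kWh
Runtime = 4 h/day × 14 days = 56 h
Power = 70 kWh ÷ 56 h = 1.25 kW = 1250 W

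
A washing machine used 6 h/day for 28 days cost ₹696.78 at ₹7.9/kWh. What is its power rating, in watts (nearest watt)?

525 W

Energy = ₹696.78 ÷ ₹7.9/kWh = 88.2 kWh
Runtime = 6 h/day × 28 days = 168 h
Power = 88.2 kWh ÷ 168 h = 0.525 kW = 525 W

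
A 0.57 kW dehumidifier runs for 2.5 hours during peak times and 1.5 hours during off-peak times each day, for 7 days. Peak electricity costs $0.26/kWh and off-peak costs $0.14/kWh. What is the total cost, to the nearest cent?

$3.43

Peak energy = 0.57 kW × 2.5 h × 7 = 9.975 kWh
Off-peak energy = 0.57 kW × 1.5 h × 7 = 5.985 kWh
Cost = 9.975 × $0.26 + 5.985 × $0.14 = $2.5935 + $0.8379 = $3.43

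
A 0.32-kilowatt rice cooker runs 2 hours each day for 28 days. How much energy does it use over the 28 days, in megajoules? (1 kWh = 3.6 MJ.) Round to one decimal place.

64.5 MJ

Runtime = 2 h/day × 28 days = 56 h
Energy = 0.32 kW × 56 h = 17.92 kWh
= 17.92 × 3.6 MJ = 64.5 MJ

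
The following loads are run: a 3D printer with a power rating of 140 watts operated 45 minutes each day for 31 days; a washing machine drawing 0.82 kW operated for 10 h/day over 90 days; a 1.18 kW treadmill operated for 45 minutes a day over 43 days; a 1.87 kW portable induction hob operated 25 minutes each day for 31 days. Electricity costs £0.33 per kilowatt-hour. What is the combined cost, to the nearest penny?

3D printer: Runtime = 45 min × 31 = 1395 min = 23.25 h
3D printer: 0.14 kW × 23.25 h = 3.255 kWh
washing machine: Runtime = 10 h/day × 90 days = 900 h
washing machine: 0.82 kW × 900 h = 738 kWh
treadmill: Runtime = 45 min × 43 = 1935 min = 32.25 h
treadmill: 1.18 kW × 32.25 h = 38.055 kWh
portable induction hob: Runtime = 25 min × 31 = 775 min = 12.916666… h
portable induction hob: 1.87 kW × 12.916666… h = 24.154166… kWh
Total energy = 803.464166… kWh
Cost = 803.464166… × £0.33 = £265.14

£265.14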